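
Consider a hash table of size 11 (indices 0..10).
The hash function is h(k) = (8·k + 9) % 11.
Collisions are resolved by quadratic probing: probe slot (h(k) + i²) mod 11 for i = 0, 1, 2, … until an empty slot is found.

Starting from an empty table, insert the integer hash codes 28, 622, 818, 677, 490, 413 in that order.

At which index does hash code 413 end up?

7

Insert 28: h=2, slot 2 empty → index 2.
Insert 622: h=2, slot 2 occupied → index 3.
Insert 818: h=8, slot 8 empty → index 8.
Insert 677: h=2, slots 2,3 occupied → index 6.
Insert 490: h=2, slots 2,3,6 occupied → index 0.
Insert 413: h=2, slots 2,3,6,0 occupied → index 7.
Table: [490, _, 28, 622, _, _, 677, 413, 818, _, _]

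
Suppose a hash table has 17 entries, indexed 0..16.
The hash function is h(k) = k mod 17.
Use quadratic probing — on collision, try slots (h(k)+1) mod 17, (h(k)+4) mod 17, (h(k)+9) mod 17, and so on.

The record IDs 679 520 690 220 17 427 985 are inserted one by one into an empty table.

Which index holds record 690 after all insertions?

11

679: h=16 => slot 16
520: h=10 => slot 10
690: h=10, probe 10,11 => slot 11
220: h=16, probe 16,0 => slot 0
17: h=0, probe 0,1 => slot 1
427: h=2 => slot 2
985: h=16, probe 16,0,3 => slot 3
Table: [220, 17, 427, 985, _, _, _, _, _, _, 520, 690, _, _, _, _, 679]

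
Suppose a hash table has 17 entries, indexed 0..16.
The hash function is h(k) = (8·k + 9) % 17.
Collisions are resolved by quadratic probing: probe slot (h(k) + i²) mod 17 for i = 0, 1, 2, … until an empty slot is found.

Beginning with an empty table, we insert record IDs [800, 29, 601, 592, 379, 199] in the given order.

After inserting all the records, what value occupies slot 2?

Insert 800: h=0, slot 0 empty => index 0.
Insert 29: h=3, slot 3 empty => index 3.
Insert 601: h=6, slot 6 empty => index 6.
Insert 592: h=2, slot 2 empty => index 2.
Insert 379: h=15, slot 15 empty => index 15.
Insert 199: h=3, slot 3 occupied => index 4.
Table: [800, ∅, 592, 29, 199, ∅, 601, ∅, ∅, ∅, ∅, ∅, ∅, ∅, ∅, 379, ∅]

592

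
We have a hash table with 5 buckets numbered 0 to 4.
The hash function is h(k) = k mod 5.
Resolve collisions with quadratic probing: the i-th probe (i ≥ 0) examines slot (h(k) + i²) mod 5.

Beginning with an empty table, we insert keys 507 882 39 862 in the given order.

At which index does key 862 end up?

507: h=2 → slot 2
882: h=2, probe 2,3 → slot 3
39: h=4 → slot 4
862: h=2, probe 2,3,1 → slot 1
Table: [., 862, 507, 882, 39]

1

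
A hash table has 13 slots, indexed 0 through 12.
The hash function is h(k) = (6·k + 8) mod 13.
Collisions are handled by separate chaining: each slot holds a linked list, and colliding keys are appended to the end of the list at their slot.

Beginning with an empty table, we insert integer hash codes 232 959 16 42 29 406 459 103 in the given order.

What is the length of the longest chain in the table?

4

232 → bucket 9
959 → bucket 3
16 → bucket 0
42 → bucket 0 (collision)
29 → bucket 0 (collision)
406 → bucket 0 (collision)
459 → bucket 6
103 → bucket 2
Final buckets:
0: 16 -> 42 -> 29 -> 406
1: .
2: 103
3: 959
4: .
5: .
6: 459
7: .
8: .
9: 232
10: .
11: .
12: .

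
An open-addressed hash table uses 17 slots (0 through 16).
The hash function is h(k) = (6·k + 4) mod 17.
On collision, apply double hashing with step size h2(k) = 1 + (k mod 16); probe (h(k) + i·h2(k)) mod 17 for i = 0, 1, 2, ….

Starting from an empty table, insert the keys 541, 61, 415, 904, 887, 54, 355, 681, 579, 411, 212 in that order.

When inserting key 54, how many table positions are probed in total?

541 hashes to 3; slot 3 is free => place at 3.
61 hashes to 13; slot 13 is free => place at 13.
415 hashes to 12; slot 12 is free => place at 12.
904 hashes to 5; slot 5 is free => place at 5.
887 hashes to 5, h2=8; 5,13 taken => place at 4.
54 hashes to 5, h2=7; 5,12 taken => place at 2.
355 hashes to 9; slot 9 is free => place at 9.
681 hashes to 10; slot 10 is free => place at 10.
579 hashes to 10, h2=4; 10 taken => place at 14.
411 hashes to 5, h2=12; 5 taken => place at 0.
212 hashes to 1; slot 1 is free => place at 1.
Table: [411, 212, 54, 541, 887, 904, ., ., ., 355, 681, ., 415, 61, 579, ., .]

3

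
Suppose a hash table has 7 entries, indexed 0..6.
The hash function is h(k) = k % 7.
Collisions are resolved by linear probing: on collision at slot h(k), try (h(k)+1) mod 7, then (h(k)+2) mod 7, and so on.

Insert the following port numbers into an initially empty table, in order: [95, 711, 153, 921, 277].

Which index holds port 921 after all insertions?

Insert 95: h=4, slot 4 empty -> index 4.
Insert 711: h=4, slot 4 occupied -> index 5.
Insert 153: h=6, slot 6 empty -> index 6.
Insert 921: h=4, slots 4,5,6 occupied -> index 0.
Insert 277: h=4, slots 4,5,6,0 occupied -> index 1.
Table: [921, 277, _, _, 95, 711, 153]

0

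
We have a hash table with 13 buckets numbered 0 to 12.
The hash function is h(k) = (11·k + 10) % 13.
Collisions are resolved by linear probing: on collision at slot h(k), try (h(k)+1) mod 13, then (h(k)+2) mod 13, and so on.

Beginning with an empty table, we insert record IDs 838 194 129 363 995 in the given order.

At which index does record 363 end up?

838 hashes to 11; slot 11 is free -> place at 11.
194 hashes to 12; slot 12 is free -> place at 12.
129 hashes to 12; 12 taken -> place at 0.
363 hashes to 12; 12,0 taken -> place at 1.
995 hashes to 9; slot 9 is free -> place at 9.
Table: [129, 363, -, -, -, -, -, -, -, 995, -, 838, 194]

1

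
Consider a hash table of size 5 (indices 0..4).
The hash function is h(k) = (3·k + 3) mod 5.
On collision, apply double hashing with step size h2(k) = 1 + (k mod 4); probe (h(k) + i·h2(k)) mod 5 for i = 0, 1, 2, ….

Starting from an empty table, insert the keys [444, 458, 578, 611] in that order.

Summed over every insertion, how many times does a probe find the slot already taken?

2

444: h=0 → slot 0
458: h=2 → slot 2
578: h=2, h2=3, probe 2,0,3 → slot 3
611: h=1 → slot 1
Table: [444, 611, 458, 578, -]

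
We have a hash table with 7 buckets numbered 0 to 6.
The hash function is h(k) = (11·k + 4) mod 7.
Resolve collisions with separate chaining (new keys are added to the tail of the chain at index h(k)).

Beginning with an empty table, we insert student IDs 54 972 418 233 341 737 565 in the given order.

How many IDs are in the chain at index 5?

54 -> bucket 3
972 -> bucket 0
418 -> bucket 3 (collision)
233 -> bucket 5
341 -> bucket 3 (collision)
737 -> bucket 5 (collision)
565 -> bucket 3 (collision)
Final buckets:
0: 972
1: ∅
2: ∅
3: 54 -> 418 -> 341 -> 565
4: ∅
5: 233 -> 737
6: ∅

2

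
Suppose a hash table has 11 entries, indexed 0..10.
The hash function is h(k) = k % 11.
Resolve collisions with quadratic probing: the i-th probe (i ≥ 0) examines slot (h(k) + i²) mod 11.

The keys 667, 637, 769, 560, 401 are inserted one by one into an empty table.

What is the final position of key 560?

667 hashes to 7; slot 7 is free -> place at 7.
637 hashes to 10; slot 10 is free -> place at 10.
769 hashes to 10; 10 taken -> place at 0.
560 hashes to 10; 10,0 taken -> place at 3.
401 hashes to 5; slot 5 is free -> place at 5.
Table: [769, ., ., 560, ., 401, ., 667, ., ., 637]

3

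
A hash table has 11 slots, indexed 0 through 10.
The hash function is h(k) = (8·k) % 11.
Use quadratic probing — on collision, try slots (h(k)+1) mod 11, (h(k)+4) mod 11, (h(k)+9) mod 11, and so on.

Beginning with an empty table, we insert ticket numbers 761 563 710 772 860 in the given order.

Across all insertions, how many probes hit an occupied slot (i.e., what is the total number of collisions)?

6

Insert 761: h=5, slot 5 empty → index 5.
Insert 563: h=5, slot 5 occupied → index 6.
Insert 710: h=4, slot 4 empty → index 4.
Insert 772: h=5, slots 5,6 occupied → index 9.
Insert 860: h=5, slots 5,6,9 occupied → index 3.
Table: [∅, ∅, ∅, 860, 710, 761, 563, ∅, ∅, 772, ∅]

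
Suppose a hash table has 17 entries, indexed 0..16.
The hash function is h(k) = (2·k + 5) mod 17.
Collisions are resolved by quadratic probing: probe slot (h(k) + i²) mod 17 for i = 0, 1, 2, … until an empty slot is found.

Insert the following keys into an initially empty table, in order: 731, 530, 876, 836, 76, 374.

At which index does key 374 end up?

9

731 hashes to 5; slot 5 is free -> place at 5.
530 hashes to 11; slot 11 is free -> place at 11.
876 hashes to 6; slot 6 is free -> place at 6.
836 hashes to 11; 11 taken -> place at 12.
76 hashes to 4; slot 4 is free -> place at 4.
374 hashes to 5; 5,6 taken -> place at 9.
Table: [—, —, —, —, 76, 731, 876, —, —, 374, —, 530, 836, —, —, —, —]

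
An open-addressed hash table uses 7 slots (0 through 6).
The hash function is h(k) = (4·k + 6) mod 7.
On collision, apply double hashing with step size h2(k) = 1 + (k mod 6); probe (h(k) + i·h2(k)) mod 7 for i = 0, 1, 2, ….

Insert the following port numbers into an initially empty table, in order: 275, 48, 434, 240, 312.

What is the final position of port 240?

275: h=0 -> slot 0
48: h=2 -> slot 2
434: h=6 -> slot 6
240: h=0, h2=1, probe 0,1 -> slot 1
312: h=1, h2=1, probe 1,2,3 -> slot 3
Table: [275, 240, 48, 312, ∅, ∅, 434]

1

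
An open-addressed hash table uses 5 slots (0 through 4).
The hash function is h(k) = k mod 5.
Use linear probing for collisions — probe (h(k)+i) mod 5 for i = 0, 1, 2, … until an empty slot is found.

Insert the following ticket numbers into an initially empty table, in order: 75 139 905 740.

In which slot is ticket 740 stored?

75 hashes to 0; slot 0 is free => place at 0.
139 hashes to 4; slot 4 is free => place at 4.
905 hashes to 0; 0 taken => place at 1.
740 hashes to 0; 0,1 taken => place at 2.
Table: [75, 905, 740, ∅, 139]

2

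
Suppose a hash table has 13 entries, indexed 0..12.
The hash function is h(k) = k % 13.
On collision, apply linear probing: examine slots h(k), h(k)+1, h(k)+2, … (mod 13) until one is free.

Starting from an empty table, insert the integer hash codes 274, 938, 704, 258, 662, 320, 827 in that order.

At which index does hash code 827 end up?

274 hashes to 1; slot 1 is free → place at 1.
938 hashes to 2; slot 2 is free → place at 2.
704 hashes to 2; 2 taken → place at 3.
258 hashes to 11; slot 11 is free → place at 11.
662 hashes to 12; slot 12 is free → place at 12.
320 hashes to 8; slot 8 is free → place at 8.
827 hashes to 8; 8 taken → place at 9.
Table: [_, 274, 938, 704, _, _, _, _, 320, 827, _, 258, 662]

9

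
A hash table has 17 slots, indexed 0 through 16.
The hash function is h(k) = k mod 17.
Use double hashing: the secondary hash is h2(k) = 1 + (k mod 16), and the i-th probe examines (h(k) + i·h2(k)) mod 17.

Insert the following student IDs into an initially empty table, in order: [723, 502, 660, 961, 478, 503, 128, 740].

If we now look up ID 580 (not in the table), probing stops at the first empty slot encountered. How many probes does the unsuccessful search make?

723: h=9 -> slot 9
502: h=9, h2=7, probe 9,16 -> slot 16
660: h=14 -> slot 14
961: h=9, h2=2, probe 9,11 -> slot 11
478: h=2 -> slot 2
503: h=10 -> slot 10
128: h=9, h2=1, probe 9,10,11,12 -> slot 12
740: h=9, h2=5, probe 9,14,2,7 -> slot 7
Table: [_, _, 478, _, _, _, _, 740, _, 723, 503, 961, 128, _, 660, _, 502]
Lookup 580: h=2, h2=5, probe 2,7,12,0 → slot 0 empty, not found.

4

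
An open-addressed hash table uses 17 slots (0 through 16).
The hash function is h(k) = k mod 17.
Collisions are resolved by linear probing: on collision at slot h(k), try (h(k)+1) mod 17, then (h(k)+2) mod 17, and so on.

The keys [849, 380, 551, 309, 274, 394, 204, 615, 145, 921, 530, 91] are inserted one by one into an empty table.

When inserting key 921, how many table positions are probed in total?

6

Insert 849: h=16, slot 16 empty => index 16.
Insert 380: h=6, slot 6 empty => index 6.
Insert 551: h=7, slot 7 empty => index 7.
Insert 309: h=3, slot 3 empty => index 3.
Insert 274: h=2, slot 2 empty => index 2.
Insert 394: h=3, slot 3 occupied => index 4.
Insert 204: h=0, slot 0 empty => index 0.
Insert 615: h=3, slots 3,4 occupied => index 5.
Insert 145: h=9, slot 9 empty => index 9.
Insert 921: h=3, slots 3,4,5,6,7 occupied => index 8.
Insert 530: h=3, slots 3,4,5,6,7,8,9 occupied => index 10.
Insert 91: h=6, slots 6,7,8,9,10 occupied => index 11.
Table: [204, ∅, 274, 309, 394, 615, 380, 551, 921, 145, 530, 91, ∅, ∅, ∅, ∅, 849]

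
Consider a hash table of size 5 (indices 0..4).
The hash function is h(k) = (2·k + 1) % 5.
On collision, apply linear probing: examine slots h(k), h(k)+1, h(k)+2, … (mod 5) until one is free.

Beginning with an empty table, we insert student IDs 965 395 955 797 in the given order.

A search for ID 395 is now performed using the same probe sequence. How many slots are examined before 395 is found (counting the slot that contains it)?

Insert 965: h=1, slot 1 empty → index 1.
Insert 395: h=1, slot 1 occupied → index 2.
Insert 955: h=1, slots 1,2 occupied → index 3.
Insert 797: h=0, slot 0 empty → index 0.
Table: [797, 965, 395, 955, .]
Lookup 395: h=1, probe 1,2 → found at 2.

2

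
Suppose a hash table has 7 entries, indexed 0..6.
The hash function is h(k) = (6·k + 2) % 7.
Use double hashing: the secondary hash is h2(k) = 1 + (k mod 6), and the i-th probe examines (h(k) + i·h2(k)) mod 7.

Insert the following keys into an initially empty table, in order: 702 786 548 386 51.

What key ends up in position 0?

702 hashes to 0; slot 0 is free → place at 0.
786 hashes to 0, h2=1; 0 taken → place at 1.
548 hashes to 0, h2=3; 0 taken → place at 3.
386 hashes to 1, h2=3; 1 taken → place at 4.
51 hashes to 0, h2=4; 0,4,1 taken → place at 5.
Table: [702, 786, -, 548, 386, 51, -]

702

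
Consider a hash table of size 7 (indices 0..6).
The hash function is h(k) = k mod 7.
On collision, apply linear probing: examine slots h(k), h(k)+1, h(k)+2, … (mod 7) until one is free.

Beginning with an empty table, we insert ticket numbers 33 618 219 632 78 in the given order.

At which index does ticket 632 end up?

Insert 33: h=5, slot 5 empty → index 5.
Insert 618: h=2, slot 2 empty → index 2.
Insert 219: h=2, slot 2 occupied → index 3.
Insert 632: h=2, slots 2,3 occupied → index 4.
Insert 78: h=1, slot 1 empty → index 1.
Table: [-, 78, 618, 219, 632, 33, -]

4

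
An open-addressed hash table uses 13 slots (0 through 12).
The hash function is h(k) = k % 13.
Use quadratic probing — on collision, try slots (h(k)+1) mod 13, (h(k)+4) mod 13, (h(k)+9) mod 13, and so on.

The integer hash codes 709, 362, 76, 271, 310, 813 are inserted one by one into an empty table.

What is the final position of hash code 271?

709: h=7 → slot 7
362: h=11 → slot 11
76: h=11, probe 11,12 → slot 12
271: h=11, probe 11,12,2 → slot 2
310: h=11, probe 11,12,2,7,1 → slot 1
813: h=7, probe 7,8 → slot 8
Table: [., 310, 271, ., ., ., ., 709, 813, ., ., 362, 76]

2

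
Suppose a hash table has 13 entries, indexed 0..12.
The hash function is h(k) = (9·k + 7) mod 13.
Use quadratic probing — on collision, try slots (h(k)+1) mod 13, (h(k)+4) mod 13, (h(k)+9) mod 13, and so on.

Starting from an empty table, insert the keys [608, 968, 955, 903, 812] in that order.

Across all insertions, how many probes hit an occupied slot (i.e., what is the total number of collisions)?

608 hashes to 6; slot 6 is free => place at 6.
968 hashes to 9; slot 9 is free => place at 9.
955 hashes to 9; 9 taken => place at 10.
903 hashes to 9; 9,10 taken => place at 0.
812 hashes to 9; 9,10,0 taken => place at 5.
Table: [903, —, —, —, —, 812, 608, —, —, 968, 955, —, —]

6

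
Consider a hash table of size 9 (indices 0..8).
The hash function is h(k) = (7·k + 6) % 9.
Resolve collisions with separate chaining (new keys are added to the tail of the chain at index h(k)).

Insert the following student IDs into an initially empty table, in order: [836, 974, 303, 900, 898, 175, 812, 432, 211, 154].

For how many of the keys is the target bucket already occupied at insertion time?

3

836 → bucket 8
974 → bucket 2
303 → bucket 3
900 → bucket 6
898 → bucket 1
175 → bucket 7
812 → bucket 2 (collision)
432 → bucket 6 (collision)
211 → bucket 7 (collision)
154 → bucket 4
Final buckets:
0: -
1: 898
2: 974 -> 812
3: 303
4: 154
5: -
6: 900 -> 432
7: 175 -> 211
8: 836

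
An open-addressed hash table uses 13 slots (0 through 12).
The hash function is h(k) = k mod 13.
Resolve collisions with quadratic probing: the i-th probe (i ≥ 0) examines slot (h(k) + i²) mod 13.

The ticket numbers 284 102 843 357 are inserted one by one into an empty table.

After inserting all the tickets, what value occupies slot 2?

843

284 hashes to 11; slot 11 is free -> place at 11.
102 hashes to 11; 11 taken -> place at 12.
843 hashes to 11; 11,12 taken -> place at 2.
357 hashes to 6; slot 6 is free -> place at 6.
Table: [-, -, 843, -, -, -, 357, -, -, -, -, 284, 102]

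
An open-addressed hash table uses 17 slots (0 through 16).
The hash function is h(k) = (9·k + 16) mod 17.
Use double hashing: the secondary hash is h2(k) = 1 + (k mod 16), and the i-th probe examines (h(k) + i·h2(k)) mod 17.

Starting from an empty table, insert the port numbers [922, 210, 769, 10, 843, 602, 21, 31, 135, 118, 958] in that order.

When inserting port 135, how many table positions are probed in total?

2

922: h=1 => slot 1
210: h=2 => slot 2
769: h=1, h2=2, probe 1,3 => slot 3
10: h=4 => slot 4
843: h=4, h2=12, probe 4,16 => slot 16
602: h=11 => slot 11
21: h=1, h2=6, probe 1,7 => slot 7
31: h=6 => slot 6
135: h=7, h2=8, probe 7,15 => slot 15
118: h=7, h2=7, probe 7,14 => slot 14
958: h=2, h2=15, probe 2,0 => slot 0
Table: [958, 922, 210, 769, 10, ., 31, 21, ., ., ., 602, ., ., 118, 135, 843]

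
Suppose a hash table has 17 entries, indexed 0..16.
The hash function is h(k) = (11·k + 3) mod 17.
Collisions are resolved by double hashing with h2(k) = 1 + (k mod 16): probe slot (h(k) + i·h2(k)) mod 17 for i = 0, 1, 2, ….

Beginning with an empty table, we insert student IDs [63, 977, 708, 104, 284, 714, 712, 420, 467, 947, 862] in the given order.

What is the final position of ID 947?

7

Insert 63: h=16, slot 16 empty -> index 16.
Insert 977: h=6, slot 6 empty -> index 6.
Insert 708: h=5, slot 5 empty -> index 5.
Insert 104: h=8, slot 8 empty -> index 8.
Insert 284: h=16, h2=13, slot 16 occupied -> index 12.
Insert 714: h=3, slot 3 empty -> index 3.
Insert 712: h=15, slot 15 empty -> index 15.
Insert 420: h=16, h2=5, slot 16 occupied -> index 4.
Insert 467: h=6, h2=4, slot 6 occupied -> index 10.
Insert 947: h=16, h2=4, slots 16,3 occupied -> index 7.
Insert 862: h=16, h2=15, slot 16 occupied -> index 14.
Table: [∅, ∅, ∅, 714, 420, 708, 977, 947, 104, ∅, 467, ∅, 284, ∅, 862, 712, 63]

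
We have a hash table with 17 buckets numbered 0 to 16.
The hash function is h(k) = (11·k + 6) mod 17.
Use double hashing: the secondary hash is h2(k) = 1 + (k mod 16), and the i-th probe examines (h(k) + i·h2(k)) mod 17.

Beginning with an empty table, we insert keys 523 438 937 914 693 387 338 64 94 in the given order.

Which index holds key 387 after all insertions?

523: h=13 → slot 13
438: h=13, h2=7, probe 13,3 → slot 3
937: h=11 → slot 11
914: h=13, h2=3, probe 13,16 → slot 16
693: h=13, h2=6, probe 13,2 → slot 2
387: h=13, h2=4, probe 13,0 → slot 0
338: h=1 → slot 1
64: h=13, h2=1, probe 13,14 → slot 14
94: h=3, h2=15, probe 3,1,16,14,12 → slot 12
Table: [387, 338, 693, 438, -, -, -, -, -, -, -, 937, 94, 523, 64, -, 914]

0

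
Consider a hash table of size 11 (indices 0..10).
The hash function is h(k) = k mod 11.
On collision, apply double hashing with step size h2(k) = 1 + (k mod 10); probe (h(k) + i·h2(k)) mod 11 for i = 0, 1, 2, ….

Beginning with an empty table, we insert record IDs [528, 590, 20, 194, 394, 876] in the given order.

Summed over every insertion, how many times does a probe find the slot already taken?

Insert 528: h=0, slot 0 empty => index 0.
Insert 590: h=7, slot 7 empty => index 7.
Insert 20: h=9, slot 9 empty => index 9.
Insert 194: h=7, h2=5, slot 7 occupied => index 1.
Insert 394: h=9, h2=5, slot 9 occupied => index 3.
Insert 876: h=7, h2=7, slots 7,3 occupied => index 10.
Table: [528, 194, —, 394, —, —, —, 590, —, 20, 876]

4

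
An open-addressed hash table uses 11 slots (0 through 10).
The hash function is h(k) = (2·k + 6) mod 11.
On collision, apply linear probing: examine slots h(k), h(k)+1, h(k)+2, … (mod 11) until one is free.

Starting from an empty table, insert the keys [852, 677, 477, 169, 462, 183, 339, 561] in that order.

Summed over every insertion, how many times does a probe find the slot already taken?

3

Insert 852: h=5, slot 5 empty -> index 5.
Insert 677: h=7, slot 7 empty -> index 7.
Insert 477: h=3, slot 3 empty -> index 3.
Insert 169: h=3, slot 3 occupied -> index 4.
Insert 462: h=6, slot 6 empty -> index 6.
Insert 183: h=9, slot 9 empty -> index 9.
Insert 339: h=2, slot 2 empty -> index 2.
Insert 561: h=6, slots 6,7 occupied -> index 8.
Table: [∅, ∅, 339, 477, 169, 852, 462, 677, 561, 183, ∅]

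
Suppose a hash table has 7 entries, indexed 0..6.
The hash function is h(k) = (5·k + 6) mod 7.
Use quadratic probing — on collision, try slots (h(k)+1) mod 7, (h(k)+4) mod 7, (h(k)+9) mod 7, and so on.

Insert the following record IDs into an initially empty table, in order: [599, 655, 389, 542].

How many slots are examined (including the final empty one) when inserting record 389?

599: h=5 -> slot 5
655: h=5, probe 5,6 -> slot 6
389: h=5, probe 5,6,2 -> slot 2
542: h=0 -> slot 0
Table: [542, ∅, 389, ∅, ∅, 599, 655]

3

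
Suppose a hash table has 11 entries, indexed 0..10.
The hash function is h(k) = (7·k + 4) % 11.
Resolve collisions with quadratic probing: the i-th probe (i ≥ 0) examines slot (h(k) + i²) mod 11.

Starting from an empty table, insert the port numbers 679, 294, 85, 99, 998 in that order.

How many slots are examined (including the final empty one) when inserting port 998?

4

679 hashes to 5; slot 5 is free => place at 5.
294 hashes to 5; 5 taken => place at 6.
85 hashes to 5; 5,6 taken => place at 9.
99 hashes to 4; slot 4 is free => place at 4.
998 hashes to 5; 5,6,9 taken => place at 3.
Table: [., ., ., 998, 99, 679, 294, ., ., 85, .]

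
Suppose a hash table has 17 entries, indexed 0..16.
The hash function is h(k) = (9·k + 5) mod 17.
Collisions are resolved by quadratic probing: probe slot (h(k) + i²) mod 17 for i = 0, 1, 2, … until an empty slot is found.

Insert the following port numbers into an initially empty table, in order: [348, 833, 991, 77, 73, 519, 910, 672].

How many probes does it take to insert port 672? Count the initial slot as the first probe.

7

348: h=9 -> slot 9
833: h=5 -> slot 5
991: h=16 -> slot 16
77: h=1 -> slot 1
73: h=16, probe 16,0 -> slot 0
519: h=1, probe 1,2 -> slot 2
910: h=1, probe 1,2,5,10 -> slot 10
672: h=1, probe 1,2,5,10,0,9,3 -> slot 3
Table: [73, 77, 519, 672, _, 833, _, _, _, 348, 910, _, _, _, _, _, 991]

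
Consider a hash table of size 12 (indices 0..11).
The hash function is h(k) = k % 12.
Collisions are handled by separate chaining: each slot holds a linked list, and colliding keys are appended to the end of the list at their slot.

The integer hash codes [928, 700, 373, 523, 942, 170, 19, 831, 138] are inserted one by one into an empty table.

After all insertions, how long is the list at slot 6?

2

928 → bucket 4
700 → bucket 4 (collision)
373 → bucket 1
523 → bucket 7
942 → bucket 6
170 → bucket 2
19 → bucket 7 (collision)
831 → bucket 3
138 → bucket 6 (collision)
Final buckets:
0: _
1: 373
2: 170
3: 831
4: 928 -> 700
5: _
6: 942 -> 138
7: 523 -> 19
8: _
9: _
10: _
11: _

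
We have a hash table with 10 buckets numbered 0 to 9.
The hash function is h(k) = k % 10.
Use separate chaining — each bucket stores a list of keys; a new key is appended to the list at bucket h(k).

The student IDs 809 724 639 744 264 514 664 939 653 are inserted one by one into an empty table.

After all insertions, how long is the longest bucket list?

809 → bucket 9
724 → bucket 4
639 → bucket 9 (collision)
744 → bucket 4 (collision)
264 → bucket 4 (collision)
514 → bucket 4 (collision)
664 → bucket 4 (collision)
939 → bucket 9 (collision)
653 → bucket 3
Final buckets:
0: .
1: .
2: .
3: 653
4: 724 -> 744 -> 264 -> 514 -> 664
5: .
6: .
7: .
8: .
9: 809 -> 639 -> 939

5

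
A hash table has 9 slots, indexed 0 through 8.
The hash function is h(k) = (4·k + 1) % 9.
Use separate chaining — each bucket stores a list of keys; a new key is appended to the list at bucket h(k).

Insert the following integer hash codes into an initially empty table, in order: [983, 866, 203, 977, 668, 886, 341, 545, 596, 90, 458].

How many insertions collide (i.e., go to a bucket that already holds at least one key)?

6

Insert 983: h=0, bucket 0 empty → new chain.
Insert 866: h=0, bucket 0 nonempty → append to chain.
Insert 203: h=3, bucket 3 empty → new chain.
Insert 977: h=3, bucket 3 nonempty → append to chain.
Insert 668: h=0, bucket 0 nonempty → append to chain.
Insert 886: h=8, bucket 8 empty → new chain.
Insert 341: h=6, bucket 6 empty → new chain.
Insert 545: h=3, bucket 3 nonempty → append to chain.
Insert 596: h=0, bucket 0 nonempty → append to chain.
Insert 90: h=1, bucket 1 empty → new chain.
Insert 458: h=6, bucket 6 nonempty → append to chain.
Final buckets:
0: 983 -> 866 -> 668 -> 596
1: 90
2: —
3: 203 -> 977 -> 545
4: —
5: —
6: 341 -> 458
7: —
8: 886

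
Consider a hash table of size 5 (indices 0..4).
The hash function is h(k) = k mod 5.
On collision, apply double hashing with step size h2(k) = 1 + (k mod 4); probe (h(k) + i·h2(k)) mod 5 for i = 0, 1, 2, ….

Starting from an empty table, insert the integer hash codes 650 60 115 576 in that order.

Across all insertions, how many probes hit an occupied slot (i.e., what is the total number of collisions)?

3

Insert 650: h=0, slot 0 empty -> index 0.
Insert 60: h=0, h2=1, slot 0 occupied -> index 1.
Insert 115: h=0, h2=4, slot 0 occupied -> index 4.
Insert 576: h=1, h2=1, slot 1 occupied -> index 2.
Table: [650, 60, 576, -, 115]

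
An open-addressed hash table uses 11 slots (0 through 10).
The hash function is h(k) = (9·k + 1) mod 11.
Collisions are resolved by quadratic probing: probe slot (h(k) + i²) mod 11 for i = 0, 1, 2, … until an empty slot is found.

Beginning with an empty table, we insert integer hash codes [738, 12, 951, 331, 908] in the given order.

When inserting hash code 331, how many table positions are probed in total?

3

Insert 738: h=10, slot 10 empty -> index 10.
Insert 12: h=10, slot 10 occupied -> index 0.
Insert 951: h=2, slot 2 empty -> index 2.
Insert 331: h=10, slots 10,0 occupied -> index 3.
Insert 908: h=0, slot 0 occupied -> index 1.
Table: [12, 908, 951, 331, -, -, -, -, -, -, 738]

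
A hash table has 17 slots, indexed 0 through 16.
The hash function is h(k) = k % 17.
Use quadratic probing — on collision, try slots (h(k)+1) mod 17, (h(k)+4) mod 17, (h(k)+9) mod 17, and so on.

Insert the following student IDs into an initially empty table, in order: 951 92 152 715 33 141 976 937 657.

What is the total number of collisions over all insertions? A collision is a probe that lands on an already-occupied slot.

4

951 hashes to 16; slot 16 is free → place at 16.
92 hashes to 7; slot 7 is free → place at 7.
152 hashes to 16; 16 taken → place at 0.
715 hashes to 1; slot 1 is free → place at 1.
33 hashes to 16; 16,0 taken → place at 3.
141 hashes to 5; slot 5 is free → place at 5.
976 hashes to 7; 7 taken → place at 8.
937 hashes to 2; slot 2 is free → place at 2.
657 hashes to 11; slot 11 is free → place at 11.
Table: [152, 715, 937, 33, _, 141, _, 92, 976, _, _, 657, _, _, _, _, 951]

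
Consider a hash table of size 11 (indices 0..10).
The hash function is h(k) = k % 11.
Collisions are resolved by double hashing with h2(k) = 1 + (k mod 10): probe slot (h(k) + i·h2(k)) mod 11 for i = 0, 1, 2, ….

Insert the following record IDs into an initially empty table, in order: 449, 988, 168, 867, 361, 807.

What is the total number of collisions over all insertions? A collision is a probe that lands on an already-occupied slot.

Insert 449: h=9, slot 9 empty => index 9.
Insert 988: h=9, h2=9, slot 9 occupied => index 7.
Insert 168: h=3, slot 3 empty => index 3.
Insert 867: h=9, h2=8, slot 9 occupied => index 6.
Insert 361: h=9, h2=2, slot 9 occupied => index 0.
Insert 807: h=4, slot 4 empty => index 4.
Table: [361, ., ., 168, 807, ., 867, 988, ., 449, .]

3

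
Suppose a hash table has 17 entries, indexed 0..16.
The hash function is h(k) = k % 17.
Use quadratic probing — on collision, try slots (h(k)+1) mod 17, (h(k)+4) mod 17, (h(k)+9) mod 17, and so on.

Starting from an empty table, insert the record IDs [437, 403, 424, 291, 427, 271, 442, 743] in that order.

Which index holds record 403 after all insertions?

Insert 437: h=12, slot 12 empty -> index 12.
Insert 403: h=12, slot 12 occupied -> index 13.
Insert 424: h=16, slot 16 empty -> index 16.
Insert 291: h=2, slot 2 empty -> index 2.
Insert 427: h=2, slot 2 occupied -> index 3.
Insert 271: h=16, slot 16 occupied -> index 0.
Insert 442: h=0, slot 0 occupied -> index 1.
Insert 743: h=12, slots 12,13,16 occupied -> index 4.
Table: [271, 442, 291, 427, 743, ., ., ., ., ., ., ., 437, 403, ., ., 424]

13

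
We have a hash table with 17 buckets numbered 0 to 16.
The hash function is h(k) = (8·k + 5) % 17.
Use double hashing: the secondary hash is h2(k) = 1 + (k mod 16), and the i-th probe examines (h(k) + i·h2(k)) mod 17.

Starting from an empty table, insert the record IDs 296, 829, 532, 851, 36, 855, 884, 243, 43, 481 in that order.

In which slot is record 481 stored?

Insert 296: h=10, slot 10 empty → index 10.
Insert 829: h=7, slot 7 empty → index 7.
Insert 532: h=11, slot 11 empty → index 11.
Insert 851: h=13, slot 13 empty → index 13.
Insert 36: h=4, slot 4 empty → index 4.
Insert 855: h=11, h2=8, slot 11 occupied → index 2.
Insert 884: h=5, slot 5 empty → index 5.
Insert 243: h=11, h2=4, slot 11 occupied → index 15.
Insert 43: h=9, slot 9 empty → index 9.
Insert 481: h=11, h2=2, slots 11,13,15 occupied → index 0.
Table: [481, ., 855, ., 36, 884, ., 829, ., 43, 296, 532, ., 851, ., 243, .]

0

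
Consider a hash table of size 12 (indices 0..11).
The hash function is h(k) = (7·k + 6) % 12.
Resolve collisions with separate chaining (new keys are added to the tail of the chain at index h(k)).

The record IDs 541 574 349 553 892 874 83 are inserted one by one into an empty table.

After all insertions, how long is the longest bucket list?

541 -> bucket 1
574 -> bucket 4
349 -> bucket 1 (collision)
553 -> bucket 1 (collision)
892 -> bucket 10
874 -> bucket 4 (collision)
83 -> bucket 11
Final buckets:
0: —
1: 541 -> 349 -> 553
2: —
3: —
4: 574 -> 874
5: —
6: —
7: —
8: —
9: —
10: 892
11: 83

3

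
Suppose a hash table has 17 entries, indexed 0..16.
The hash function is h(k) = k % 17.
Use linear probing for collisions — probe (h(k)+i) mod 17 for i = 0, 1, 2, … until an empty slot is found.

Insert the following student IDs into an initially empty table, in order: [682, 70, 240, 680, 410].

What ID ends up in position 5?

410

682: h=2 → slot 2
70: h=2, probe 2,3 → slot 3
240: h=2, probe 2,3,4 → slot 4
680: h=0 → slot 0
410: h=2, probe 2,3,4,5 → slot 5
Table: [680, —, 682, 70, 240, 410, —, —, —, —, —, —, —, —, —, —, —]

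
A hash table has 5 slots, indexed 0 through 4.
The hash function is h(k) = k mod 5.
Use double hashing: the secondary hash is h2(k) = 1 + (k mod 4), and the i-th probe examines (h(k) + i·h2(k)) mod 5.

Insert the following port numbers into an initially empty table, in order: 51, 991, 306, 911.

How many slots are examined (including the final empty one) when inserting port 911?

51: h=1 -> slot 1
991: h=1, h2=4, probe 1,0 -> slot 0
306: h=1, h2=3, probe 1,4 -> slot 4
911: h=1, h2=4, probe 1,0,4,3 -> slot 3
Table: [991, 51, _, 911, 306]

4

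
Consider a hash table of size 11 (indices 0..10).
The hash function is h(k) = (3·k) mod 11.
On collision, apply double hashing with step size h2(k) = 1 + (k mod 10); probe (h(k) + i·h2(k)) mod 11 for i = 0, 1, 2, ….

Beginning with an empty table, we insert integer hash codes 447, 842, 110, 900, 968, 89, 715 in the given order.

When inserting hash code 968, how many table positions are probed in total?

447 hashes to 10; slot 10 is free => place at 10.
842 hashes to 7; slot 7 is free => place at 7.
110 hashes to 0; slot 0 is free => place at 0.
900 hashes to 5; slot 5 is free => place at 5.
968 hashes to 0, h2=9; 0 taken => place at 9.
89 hashes to 3; slot 3 is free => place at 3.
715 hashes to 0, h2=6; 0 taken => place at 6.
Table: [110, ., ., 89, ., 900, 715, 842, ., 968, 447]

2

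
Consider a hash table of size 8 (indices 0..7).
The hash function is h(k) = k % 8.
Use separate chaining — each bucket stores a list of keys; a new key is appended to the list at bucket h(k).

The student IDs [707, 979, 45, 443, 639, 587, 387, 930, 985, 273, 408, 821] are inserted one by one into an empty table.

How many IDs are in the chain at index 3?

Insert 707: h=3, bucket 3 empty → new chain.
Insert 979: h=3, bucket 3 nonempty → append to chain.
Insert 45: h=5, bucket 5 empty → new chain.
Insert 443: h=3, bucket 3 nonempty → append to chain.
Insert 639: h=7, bucket 7 empty → new chain.
Insert 587: h=3, bucket 3 nonempty → append to chain.
Insert 387: h=3, bucket 3 nonempty → append to chain.
Insert 930: h=2, bucket 2 empty → new chain.
Insert 985: h=1, bucket 1 empty → new chain.
Insert 273: h=1, bucket 1 nonempty → append to chain.
Insert 408: h=0, bucket 0 empty → new chain.
Insert 821: h=5, bucket 5 nonempty → append to chain.
Final buckets:
0: 408
1: 985 -> 273
2: 930
3: 707 -> 979 -> 443 -> 587 -> 387
4: _
5: 45 -> 821
6: _
7: 639

5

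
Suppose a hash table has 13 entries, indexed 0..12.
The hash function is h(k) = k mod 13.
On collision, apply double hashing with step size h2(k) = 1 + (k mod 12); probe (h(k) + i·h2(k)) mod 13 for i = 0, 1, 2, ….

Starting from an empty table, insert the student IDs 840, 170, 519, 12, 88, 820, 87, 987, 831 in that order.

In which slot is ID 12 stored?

840: h=8 → slot 8
170: h=1 → slot 1
519: h=12 → slot 12
12: h=12, h2=1, probe 12,0 → slot 0
88: h=10 → slot 10
820: h=1, h2=5, probe 1,6 → slot 6
87: h=9 → slot 9
987: h=12, h2=4, probe 12,3 → slot 3
831: h=12, h2=4, probe 12,3,7 → slot 7
Table: [12, 170, —, 987, —, —, 820, 831, 840, 87, 88, —, 519]

0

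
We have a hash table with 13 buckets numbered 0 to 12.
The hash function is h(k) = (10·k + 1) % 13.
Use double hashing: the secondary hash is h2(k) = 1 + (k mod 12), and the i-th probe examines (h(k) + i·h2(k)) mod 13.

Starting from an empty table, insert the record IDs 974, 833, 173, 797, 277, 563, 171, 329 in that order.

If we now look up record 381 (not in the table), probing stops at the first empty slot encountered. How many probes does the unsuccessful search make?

974 hashes to 4; slot 4 is free => place at 4.
833 hashes to 11; slot 11 is free => place at 11.
173 hashes to 2; slot 2 is free => place at 2.
797 hashes to 2, h2=6; 2 taken => place at 8.
277 hashes to 2, h2=2; 2,4 taken => place at 6.
563 hashes to 2, h2=12; 2 taken => place at 1.
171 hashes to 8, h2=4; 8 taken => place at 12.
329 hashes to 2, h2=6; 2,8,1 taken => place at 7.
Table: [., 563, 173, ., 974, ., 277, 329, 797, ., ., 833, 171]
Lookup 381: h=2, h2=10, probe 2,12,9 → slot 9 empty, not found.

3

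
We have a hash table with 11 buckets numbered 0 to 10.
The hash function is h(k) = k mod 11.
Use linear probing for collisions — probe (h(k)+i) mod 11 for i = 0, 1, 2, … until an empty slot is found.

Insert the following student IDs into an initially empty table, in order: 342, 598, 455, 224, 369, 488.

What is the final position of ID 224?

6

Insert 342: h=1, slot 1 empty -> index 1.
Insert 598: h=4, slot 4 empty -> index 4.
Insert 455: h=4, slot 4 occupied -> index 5.
Insert 224: h=4, slots 4,5 occupied -> index 6.
Insert 369: h=6, slot 6 occupied -> index 7.
Insert 488: h=4, slots 4,5,6,7 occupied -> index 8.
Table: [_, 342, _, _, 598, 455, 224, 369, 488, _, _]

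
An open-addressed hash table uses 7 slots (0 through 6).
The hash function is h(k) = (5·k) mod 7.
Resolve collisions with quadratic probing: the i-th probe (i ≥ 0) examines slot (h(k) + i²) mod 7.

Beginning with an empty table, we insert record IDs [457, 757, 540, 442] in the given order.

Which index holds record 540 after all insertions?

457 hashes to 3; slot 3 is free → place at 3.
757 hashes to 5; slot 5 is free → place at 5.
540 hashes to 5; 5 taken → place at 6.
442 hashes to 5; 5,6 taken → place at 2.
Table: [_, _, 442, 457, _, 757, 540]

6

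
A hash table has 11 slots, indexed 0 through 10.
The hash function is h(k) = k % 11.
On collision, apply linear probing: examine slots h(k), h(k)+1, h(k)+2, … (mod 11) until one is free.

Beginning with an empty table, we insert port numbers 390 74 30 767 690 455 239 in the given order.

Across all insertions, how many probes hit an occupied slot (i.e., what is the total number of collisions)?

390: h=5 → slot 5
74: h=8 → slot 8
30: h=8, probe 8,9 → slot 9
767: h=8, probe 8,9,10 → slot 10
690: h=8, probe 8,9,10,0 → slot 0
455: h=4 → slot 4
239: h=8, probe 8,9,10,0,1 → slot 1
Table: [690, 239, —, —, 455, 390, —, —, 74, 30, 767]

10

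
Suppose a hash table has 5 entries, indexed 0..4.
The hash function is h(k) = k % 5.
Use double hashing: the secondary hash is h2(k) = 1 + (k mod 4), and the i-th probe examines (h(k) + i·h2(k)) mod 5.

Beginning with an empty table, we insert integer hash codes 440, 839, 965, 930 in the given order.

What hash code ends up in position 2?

965

Insert 440: h=0, slot 0 empty -> index 0.
Insert 839: h=4, slot 4 empty -> index 4.
Insert 965: h=0, h2=2, slot 0 occupied -> index 2.
Insert 930: h=0, h2=3, slot 0 occupied -> index 3.
Table: [440, —, 965, 930, 839]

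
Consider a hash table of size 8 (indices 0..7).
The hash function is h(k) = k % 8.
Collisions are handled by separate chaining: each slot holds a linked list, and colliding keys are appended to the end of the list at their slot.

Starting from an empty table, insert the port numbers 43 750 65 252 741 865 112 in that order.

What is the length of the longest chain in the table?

2

Insert 43: h=3, bucket 3 empty -> new chain.
Insert 750: h=6, bucket 6 empty -> new chain.
Insert 65: h=1, bucket 1 empty -> new chain.
Insert 252: h=4, bucket 4 empty -> new chain.
Insert 741: h=5, bucket 5 empty -> new chain.
Insert 865: h=1, bucket 1 nonempty -> append to chain.
Insert 112: h=0, bucket 0 empty -> new chain.
Final buckets:
0: 112
1: 65 -> 865
2: .
3: 43
4: 252
5: 741
6: 750
7: .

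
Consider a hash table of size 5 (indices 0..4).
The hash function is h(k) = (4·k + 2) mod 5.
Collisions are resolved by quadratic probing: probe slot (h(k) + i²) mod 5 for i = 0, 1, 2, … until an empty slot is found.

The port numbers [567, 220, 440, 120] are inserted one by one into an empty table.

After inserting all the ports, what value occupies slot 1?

567: h=0 → slot 0
220: h=2 → slot 2
440: h=2, probe 2,3 → slot 3
120: h=2, probe 2,3,1 → slot 1
Table: [567, 120, 220, 440, -]

120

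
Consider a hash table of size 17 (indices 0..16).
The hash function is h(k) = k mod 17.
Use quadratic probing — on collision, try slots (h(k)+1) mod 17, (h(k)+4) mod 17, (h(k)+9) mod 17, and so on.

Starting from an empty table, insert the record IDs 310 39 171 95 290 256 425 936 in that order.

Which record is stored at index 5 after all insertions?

310: h=4 -> slot 4
39: h=5 -> slot 5
171: h=1 -> slot 1
95: h=10 -> slot 10
290: h=1, probe 1,2 -> slot 2
256: h=1, probe 1,2,5,10,0 -> slot 0
425: h=0, probe 0,1,4,9 -> slot 9
936: h=1, probe 1,2,5,10,0,9,3 -> slot 3
Table: [256, 171, 290, 936, 310, 39, ∅, ∅, ∅, 425, 95, ∅, ∅, ∅, ∅, ∅, ∅]

39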